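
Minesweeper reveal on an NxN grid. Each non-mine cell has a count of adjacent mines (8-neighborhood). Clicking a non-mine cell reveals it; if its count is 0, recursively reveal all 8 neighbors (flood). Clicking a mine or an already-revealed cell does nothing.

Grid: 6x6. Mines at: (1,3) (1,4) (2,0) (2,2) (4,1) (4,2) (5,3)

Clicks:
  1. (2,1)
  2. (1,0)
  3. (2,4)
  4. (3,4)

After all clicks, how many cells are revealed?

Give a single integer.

Click 1 (2,1) count=2: revealed 1 new [(2,1)] -> total=1
Click 2 (1,0) count=1: revealed 1 new [(1,0)] -> total=2
Click 3 (2,4) count=2: revealed 1 new [(2,4)] -> total=3
Click 4 (3,4) count=0: revealed 10 new [(2,3) (2,5) (3,3) (3,4) (3,5) (4,3) (4,4) (4,5) (5,4) (5,5)] -> total=13

Answer: 13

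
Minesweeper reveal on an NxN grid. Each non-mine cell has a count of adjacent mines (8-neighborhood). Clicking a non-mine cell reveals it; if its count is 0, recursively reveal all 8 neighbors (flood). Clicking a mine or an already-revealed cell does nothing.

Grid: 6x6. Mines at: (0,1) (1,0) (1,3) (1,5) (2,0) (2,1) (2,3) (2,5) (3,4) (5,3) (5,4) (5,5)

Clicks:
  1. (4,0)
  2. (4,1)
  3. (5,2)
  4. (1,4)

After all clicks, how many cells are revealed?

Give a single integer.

Answer: 10

Derivation:
Click 1 (4,0) count=0: revealed 9 new [(3,0) (3,1) (3,2) (4,0) (4,1) (4,2) (5,0) (5,1) (5,2)] -> total=9
Click 2 (4,1) count=0: revealed 0 new [(none)] -> total=9
Click 3 (5,2) count=1: revealed 0 new [(none)] -> total=9
Click 4 (1,4) count=4: revealed 1 new [(1,4)] -> total=10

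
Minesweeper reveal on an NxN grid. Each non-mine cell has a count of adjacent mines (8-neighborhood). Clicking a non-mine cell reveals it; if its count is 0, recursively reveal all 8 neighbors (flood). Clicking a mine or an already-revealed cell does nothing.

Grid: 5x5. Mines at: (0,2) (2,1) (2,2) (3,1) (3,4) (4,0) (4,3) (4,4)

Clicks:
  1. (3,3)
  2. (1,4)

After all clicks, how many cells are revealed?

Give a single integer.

Click 1 (3,3) count=4: revealed 1 new [(3,3)] -> total=1
Click 2 (1,4) count=0: revealed 6 new [(0,3) (0,4) (1,3) (1,4) (2,3) (2,4)] -> total=7

Answer: 7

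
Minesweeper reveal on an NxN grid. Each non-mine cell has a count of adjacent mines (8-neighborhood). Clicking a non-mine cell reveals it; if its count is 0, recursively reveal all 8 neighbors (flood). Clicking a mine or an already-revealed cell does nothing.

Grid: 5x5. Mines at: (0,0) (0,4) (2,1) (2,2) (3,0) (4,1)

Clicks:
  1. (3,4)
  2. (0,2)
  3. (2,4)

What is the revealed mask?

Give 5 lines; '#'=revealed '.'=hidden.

Click 1 (3,4) count=0: revealed 10 new [(1,3) (1,4) (2,3) (2,4) (3,2) (3,3) (3,4) (4,2) (4,3) (4,4)] -> total=10
Click 2 (0,2) count=0: revealed 5 new [(0,1) (0,2) (0,3) (1,1) (1,2)] -> total=15
Click 3 (2,4) count=0: revealed 0 new [(none)] -> total=15

Answer: .###.
.####
...##
..###
..###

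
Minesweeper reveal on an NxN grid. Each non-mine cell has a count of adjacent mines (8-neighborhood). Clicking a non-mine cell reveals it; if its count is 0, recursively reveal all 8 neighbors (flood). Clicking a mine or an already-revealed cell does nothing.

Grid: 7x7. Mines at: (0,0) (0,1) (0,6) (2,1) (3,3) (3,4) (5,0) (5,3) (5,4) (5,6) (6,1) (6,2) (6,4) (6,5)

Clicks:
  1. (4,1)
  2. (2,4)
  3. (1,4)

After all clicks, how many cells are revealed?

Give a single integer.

Answer: 13

Derivation:
Click 1 (4,1) count=1: revealed 1 new [(4,1)] -> total=1
Click 2 (2,4) count=2: revealed 1 new [(2,4)] -> total=2
Click 3 (1,4) count=0: revealed 11 new [(0,2) (0,3) (0,4) (0,5) (1,2) (1,3) (1,4) (1,5) (2,2) (2,3) (2,5)] -> total=13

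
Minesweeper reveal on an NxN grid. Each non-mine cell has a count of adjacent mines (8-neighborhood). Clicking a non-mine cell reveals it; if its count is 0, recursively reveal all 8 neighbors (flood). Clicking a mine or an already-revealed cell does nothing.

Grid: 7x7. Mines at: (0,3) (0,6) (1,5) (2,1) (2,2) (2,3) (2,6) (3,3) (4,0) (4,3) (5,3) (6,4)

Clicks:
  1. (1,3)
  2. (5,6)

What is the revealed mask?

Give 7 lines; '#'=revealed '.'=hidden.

Answer: .......
...#...
.......
....###
....###
....###
.....##

Derivation:
Click 1 (1,3) count=3: revealed 1 new [(1,3)] -> total=1
Click 2 (5,6) count=0: revealed 11 new [(3,4) (3,5) (3,6) (4,4) (4,5) (4,6) (5,4) (5,5) (5,6) (6,5) (6,6)] -> total=12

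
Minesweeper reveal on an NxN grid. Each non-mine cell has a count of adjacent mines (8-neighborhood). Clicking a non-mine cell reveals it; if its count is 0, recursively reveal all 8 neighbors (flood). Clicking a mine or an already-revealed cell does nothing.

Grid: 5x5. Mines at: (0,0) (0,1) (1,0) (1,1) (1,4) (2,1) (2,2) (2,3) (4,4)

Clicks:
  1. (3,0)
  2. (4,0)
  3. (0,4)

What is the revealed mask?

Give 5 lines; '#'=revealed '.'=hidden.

Click 1 (3,0) count=1: revealed 1 new [(3,0)] -> total=1
Click 2 (4,0) count=0: revealed 7 new [(3,1) (3,2) (3,3) (4,0) (4,1) (4,2) (4,3)] -> total=8
Click 3 (0,4) count=1: revealed 1 new [(0,4)] -> total=9

Answer: ....#
.....
.....
####.
####.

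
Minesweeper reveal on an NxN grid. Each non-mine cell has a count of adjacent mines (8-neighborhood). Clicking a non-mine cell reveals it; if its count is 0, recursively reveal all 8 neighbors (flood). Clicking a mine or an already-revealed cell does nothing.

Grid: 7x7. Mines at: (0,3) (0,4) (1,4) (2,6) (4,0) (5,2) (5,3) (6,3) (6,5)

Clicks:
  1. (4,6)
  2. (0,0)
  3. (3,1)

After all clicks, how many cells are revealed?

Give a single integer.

Click 1 (4,6) count=0: revealed 29 new [(0,0) (0,1) (0,2) (1,0) (1,1) (1,2) (1,3) (2,0) (2,1) (2,2) (2,3) (2,4) (2,5) (3,0) (3,1) (3,2) (3,3) (3,4) (3,5) (3,6) (4,1) (4,2) (4,3) (4,4) (4,5) (4,6) (5,4) (5,5) (5,6)] -> total=29
Click 2 (0,0) count=0: revealed 0 new [(none)] -> total=29
Click 3 (3,1) count=1: revealed 0 new [(none)] -> total=29

Answer: 29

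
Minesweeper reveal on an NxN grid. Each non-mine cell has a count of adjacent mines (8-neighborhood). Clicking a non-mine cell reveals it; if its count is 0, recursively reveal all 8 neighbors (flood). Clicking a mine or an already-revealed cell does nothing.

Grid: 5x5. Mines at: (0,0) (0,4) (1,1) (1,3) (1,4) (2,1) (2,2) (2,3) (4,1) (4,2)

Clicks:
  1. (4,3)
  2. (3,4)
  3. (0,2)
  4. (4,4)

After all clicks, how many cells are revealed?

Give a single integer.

Click 1 (4,3) count=1: revealed 1 new [(4,3)] -> total=1
Click 2 (3,4) count=1: revealed 1 new [(3,4)] -> total=2
Click 3 (0,2) count=2: revealed 1 new [(0,2)] -> total=3
Click 4 (4,4) count=0: revealed 2 new [(3,3) (4,4)] -> total=5

Answer: 5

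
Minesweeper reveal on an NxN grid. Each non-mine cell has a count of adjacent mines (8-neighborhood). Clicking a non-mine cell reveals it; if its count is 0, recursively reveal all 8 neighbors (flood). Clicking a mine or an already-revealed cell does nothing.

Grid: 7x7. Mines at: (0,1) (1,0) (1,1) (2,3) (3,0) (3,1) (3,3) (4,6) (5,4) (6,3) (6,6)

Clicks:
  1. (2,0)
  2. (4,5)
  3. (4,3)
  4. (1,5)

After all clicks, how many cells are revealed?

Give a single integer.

Click 1 (2,0) count=4: revealed 1 new [(2,0)] -> total=1
Click 2 (4,5) count=2: revealed 1 new [(4,5)] -> total=2
Click 3 (4,3) count=2: revealed 1 new [(4,3)] -> total=3
Click 4 (1,5) count=0: revealed 16 new [(0,2) (0,3) (0,4) (0,5) (0,6) (1,2) (1,3) (1,4) (1,5) (1,6) (2,4) (2,5) (2,6) (3,4) (3,5) (3,6)] -> total=19

Answer: 19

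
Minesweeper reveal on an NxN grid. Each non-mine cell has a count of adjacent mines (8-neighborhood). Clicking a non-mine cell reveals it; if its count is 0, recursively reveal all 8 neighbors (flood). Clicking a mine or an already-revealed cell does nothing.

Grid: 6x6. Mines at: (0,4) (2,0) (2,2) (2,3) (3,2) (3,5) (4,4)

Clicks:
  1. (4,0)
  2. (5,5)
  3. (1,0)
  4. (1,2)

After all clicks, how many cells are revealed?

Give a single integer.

Click 1 (4,0) count=0: revealed 10 new [(3,0) (3,1) (4,0) (4,1) (4,2) (4,3) (5,0) (5,1) (5,2) (5,3)] -> total=10
Click 2 (5,5) count=1: revealed 1 new [(5,5)] -> total=11
Click 3 (1,0) count=1: revealed 1 new [(1,0)] -> total=12
Click 4 (1,2) count=2: revealed 1 new [(1,2)] -> total=13

Answer: 13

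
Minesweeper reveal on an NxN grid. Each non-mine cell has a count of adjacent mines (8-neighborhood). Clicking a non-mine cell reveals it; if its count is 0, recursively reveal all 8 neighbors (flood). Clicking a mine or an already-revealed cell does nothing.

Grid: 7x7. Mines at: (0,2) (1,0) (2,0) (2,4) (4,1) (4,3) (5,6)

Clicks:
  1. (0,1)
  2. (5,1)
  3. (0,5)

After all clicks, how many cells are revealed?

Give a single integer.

Click 1 (0,1) count=2: revealed 1 new [(0,1)] -> total=1
Click 2 (5,1) count=1: revealed 1 new [(5,1)] -> total=2
Click 3 (0,5) count=0: revealed 14 new [(0,3) (0,4) (0,5) (0,6) (1,3) (1,4) (1,5) (1,6) (2,5) (2,6) (3,5) (3,6) (4,5) (4,6)] -> total=16

Answer: 16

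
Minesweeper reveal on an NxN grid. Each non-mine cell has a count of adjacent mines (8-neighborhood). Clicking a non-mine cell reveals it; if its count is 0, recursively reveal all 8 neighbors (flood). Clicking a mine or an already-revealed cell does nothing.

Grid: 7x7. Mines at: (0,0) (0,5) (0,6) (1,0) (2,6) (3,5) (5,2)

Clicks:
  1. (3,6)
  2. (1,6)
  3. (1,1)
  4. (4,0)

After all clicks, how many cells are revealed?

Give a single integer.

Answer: 29

Derivation:
Click 1 (3,6) count=2: revealed 1 new [(3,6)] -> total=1
Click 2 (1,6) count=3: revealed 1 new [(1,6)] -> total=2
Click 3 (1,1) count=2: revealed 1 new [(1,1)] -> total=3
Click 4 (4,0) count=0: revealed 26 new [(0,1) (0,2) (0,3) (0,4) (1,2) (1,3) (1,4) (2,0) (2,1) (2,2) (2,3) (2,4) (3,0) (3,1) (3,2) (3,3) (3,4) (4,0) (4,1) (4,2) (4,3) (4,4) (5,0) (5,1) (6,0) (6,1)] -> total=29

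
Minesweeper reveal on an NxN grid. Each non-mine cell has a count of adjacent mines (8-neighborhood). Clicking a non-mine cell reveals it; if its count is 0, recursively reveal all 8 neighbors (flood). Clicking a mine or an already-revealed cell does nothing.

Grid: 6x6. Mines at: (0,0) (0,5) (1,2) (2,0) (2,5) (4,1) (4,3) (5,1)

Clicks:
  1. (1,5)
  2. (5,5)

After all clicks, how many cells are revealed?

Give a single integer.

Answer: 7

Derivation:
Click 1 (1,5) count=2: revealed 1 new [(1,5)] -> total=1
Click 2 (5,5) count=0: revealed 6 new [(3,4) (3,5) (4,4) (4,5) (5,4) (5,5)] -> total=7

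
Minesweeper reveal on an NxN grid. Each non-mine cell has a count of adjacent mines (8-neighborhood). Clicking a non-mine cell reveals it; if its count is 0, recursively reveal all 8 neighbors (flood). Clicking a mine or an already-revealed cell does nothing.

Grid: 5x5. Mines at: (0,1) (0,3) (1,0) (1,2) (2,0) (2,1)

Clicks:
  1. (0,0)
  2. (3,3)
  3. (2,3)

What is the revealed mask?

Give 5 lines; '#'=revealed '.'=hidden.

Answer: #....
...##
..###
#####
#####

Derivation:
Click 1 (0,0) count=2: revealed 1 new [(0,0)] -> total=1
Click 2 (3,3) count=0: revealed 15 new [(1,3) (1,4) (2,2) (2,3) (2,4) (3,0) (3,1) (3,2) (3,3) (3,4) (4,0) (4,1) (4,2) (4,3) (4,4)] -> total=16
Click 3 (2,3) count=1: revealed 0 new [(none)] -> total=16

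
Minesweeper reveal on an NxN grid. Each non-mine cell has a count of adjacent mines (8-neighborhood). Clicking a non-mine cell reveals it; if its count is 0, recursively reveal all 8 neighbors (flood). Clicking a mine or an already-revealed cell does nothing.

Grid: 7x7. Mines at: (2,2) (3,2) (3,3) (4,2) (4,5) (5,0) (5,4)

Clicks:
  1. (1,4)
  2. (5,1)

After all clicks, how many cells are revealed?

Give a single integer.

Answer: 28

Derivation:
Click 1 (1,4) count=0: revealed 27 new [(0,0) (0,1) (0,2) (0,3) (0,4) (0,5) (0,6) (1,0) (1,1) (1,2) (1,3) (1,4) (1,5) (1,6) (2,0) (2,1) (2,3) (2,4) (2,5) (2,6) (3,0) (3,1) (3,4) (3,5) (3,6) (4,0) (4,1)] -> total=27
Click 2 (5,1) count=2: revealed 1 new [(5,1)] -> total=28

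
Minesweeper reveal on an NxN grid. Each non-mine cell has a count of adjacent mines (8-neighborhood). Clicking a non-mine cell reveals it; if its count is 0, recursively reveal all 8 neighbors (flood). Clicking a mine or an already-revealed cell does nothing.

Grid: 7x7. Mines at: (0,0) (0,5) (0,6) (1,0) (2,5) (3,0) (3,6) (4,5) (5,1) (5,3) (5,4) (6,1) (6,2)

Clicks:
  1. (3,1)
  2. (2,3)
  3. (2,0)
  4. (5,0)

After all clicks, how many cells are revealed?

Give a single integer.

Answer: 22

Derivation:
Click 1 (3,1) count=1: revealed 1 new [(3,1)] -> total=1
Click 2 (2,3) count=0: revealed 19 new [(0,1) (0,2) (0,3) (0,4) (1,1) (1,2) (1,3) (1,4) (2,1) (2,2) (2,3) (2,4) (3,2) (3,3) (3,4) (4,1) (4,2) (4,3) (4,4)] -> total=20
Click 3 (2,0) count=2: revealed 1 new [(2,0)] -> total=21
Click 4 (5,0) count=2: revealed 1 new [(5,0)] -> total=22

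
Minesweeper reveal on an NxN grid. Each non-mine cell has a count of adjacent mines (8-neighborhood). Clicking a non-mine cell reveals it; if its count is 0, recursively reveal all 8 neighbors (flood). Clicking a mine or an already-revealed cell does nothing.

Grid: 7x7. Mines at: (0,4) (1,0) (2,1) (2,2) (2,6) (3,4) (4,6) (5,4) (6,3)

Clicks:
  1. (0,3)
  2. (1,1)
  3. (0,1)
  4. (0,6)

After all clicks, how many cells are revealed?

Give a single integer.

Click 1 (0,3) count=1: revealed 1 new [(0,3)] -> total=1
Click 2 (1,1) count=3: revealed 1 new [(1,1)] -> total=2
Click 3 (0,1) count=1: revealed 1 new [(0,1)] -> total=3
Click 4 (0,6) count=0: revealed 4 new [(0,5) (0,6) (1,5) (1,6)] -> total=7

Answer: 7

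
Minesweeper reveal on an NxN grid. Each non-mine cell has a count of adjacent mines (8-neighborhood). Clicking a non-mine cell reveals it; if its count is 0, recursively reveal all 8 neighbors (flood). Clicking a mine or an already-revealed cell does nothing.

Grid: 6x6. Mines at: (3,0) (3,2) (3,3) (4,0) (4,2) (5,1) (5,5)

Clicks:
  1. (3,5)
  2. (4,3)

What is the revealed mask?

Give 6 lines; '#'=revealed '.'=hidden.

Click 1 (3,5) count=0: revealed 22 new [(0,0) (0,1) (0,2) (0,3) (0,4) (0,5) (1,0) (1,1) (1,2) (1,3) (1,4) (1,5) (2,0) (2,1) (2,2) (2,3) (2,4) (2,5) (3,4) (3,5) (4,4) (4,5)] -> total=22
Click 2 (4,3) count=3: revealed 1 new [(4,3)] -> total=23

Answer: ######
######
######
....##
...###
......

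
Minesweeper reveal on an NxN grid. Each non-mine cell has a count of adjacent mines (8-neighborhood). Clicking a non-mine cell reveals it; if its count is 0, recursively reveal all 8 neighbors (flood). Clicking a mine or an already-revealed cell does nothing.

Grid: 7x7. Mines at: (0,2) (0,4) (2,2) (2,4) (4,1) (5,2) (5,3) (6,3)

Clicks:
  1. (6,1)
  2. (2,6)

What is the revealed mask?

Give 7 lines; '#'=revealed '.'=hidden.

Click 1 (6,1) count=1: revealed 1 new [(6,1)] -> total=1
Click 2 (2,6) count=0: revealed 18 new [(0,5) (0,6) (1,5) (1,6) (2,5) (2,6) (3,4) (3,5) (3,6) (4,4) (4,5) (4,6) (5,4) (5,5) (5,6) (6,4) (6,5) (6,6)] -> total=19

Answer: .....##
.....##
.....##
....###
....###
....###
.#..###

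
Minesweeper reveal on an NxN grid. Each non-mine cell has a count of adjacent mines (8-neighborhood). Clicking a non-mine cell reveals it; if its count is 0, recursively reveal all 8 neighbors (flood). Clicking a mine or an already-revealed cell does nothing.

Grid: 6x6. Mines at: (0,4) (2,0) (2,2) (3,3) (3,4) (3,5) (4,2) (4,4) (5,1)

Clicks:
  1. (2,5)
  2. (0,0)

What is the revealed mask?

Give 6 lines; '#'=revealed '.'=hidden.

Click 1 (2,5) count=2: revealed 1 new [(2,5)] -> total=1
Click 2 (0,0) count=0: revealed 8 new [(0,0) (0,1) (0,2) (0,3) (1,0) (1,1) (1,2) (1,3)] -> total=9

Answer: ####..
####..
.....#
......
......
......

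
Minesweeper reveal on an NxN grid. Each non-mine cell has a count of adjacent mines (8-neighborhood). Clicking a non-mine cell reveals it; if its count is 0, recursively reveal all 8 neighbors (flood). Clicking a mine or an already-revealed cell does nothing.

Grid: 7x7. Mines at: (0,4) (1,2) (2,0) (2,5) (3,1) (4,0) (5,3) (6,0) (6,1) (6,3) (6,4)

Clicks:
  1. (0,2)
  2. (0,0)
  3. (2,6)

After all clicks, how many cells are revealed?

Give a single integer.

Click 1 (0,2) count=1: revealed 1 new [(0,2)] -> total=1
Click 2 (0,0) count=0: revealed 4 new [(0,0) (0,1) (1,0) (1,1)] -> total=5
Click 3 (2,6) count=1: revealed 1 new [(2,6)] -> total=6

Answer: 6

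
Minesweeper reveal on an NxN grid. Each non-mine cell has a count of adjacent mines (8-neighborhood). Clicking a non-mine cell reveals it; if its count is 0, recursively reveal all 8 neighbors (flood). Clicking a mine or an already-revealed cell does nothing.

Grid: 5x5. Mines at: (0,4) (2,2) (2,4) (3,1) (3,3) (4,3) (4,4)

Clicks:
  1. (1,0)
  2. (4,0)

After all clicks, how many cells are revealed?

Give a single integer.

Answer: 11

Derivation:
Click 1 (1,0) count=0: revealed 10 new [(0,0) (0,1) (0,2) (0,3) (1,0) (1,1) (1,2) (1,3) (2,0) (2,1)] -> total=10
Click 2 (4,0) count=1: revealed 1 new [(4,0)] -> total=11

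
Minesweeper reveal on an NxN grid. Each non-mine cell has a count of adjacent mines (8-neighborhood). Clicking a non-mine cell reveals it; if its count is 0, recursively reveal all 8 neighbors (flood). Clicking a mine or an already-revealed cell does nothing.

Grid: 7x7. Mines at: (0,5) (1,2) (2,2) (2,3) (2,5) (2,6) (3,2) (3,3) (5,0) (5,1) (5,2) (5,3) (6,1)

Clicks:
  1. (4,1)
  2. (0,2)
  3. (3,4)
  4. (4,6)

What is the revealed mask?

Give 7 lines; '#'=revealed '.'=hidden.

Click 1 (4,1) count=4: revealed 1 new [(4,1)] -> total=1
Click 2 (0,2) count=1: revealed 1 new [(0,2)] -> total=2
Click 3 (3,4) count=3: revealed 1 new [(3,4)] -> total=3
Click 4 (4,6) count=0: revealed 11 new [(3,5) (3,6) (4,4) (4,5) (4,6) (5,4) (5,5) (5,6) (6,4) (6,5) (6,6)] -> total=14

Answer: ..#....
.......
.......
....###
.#..###
....###
....###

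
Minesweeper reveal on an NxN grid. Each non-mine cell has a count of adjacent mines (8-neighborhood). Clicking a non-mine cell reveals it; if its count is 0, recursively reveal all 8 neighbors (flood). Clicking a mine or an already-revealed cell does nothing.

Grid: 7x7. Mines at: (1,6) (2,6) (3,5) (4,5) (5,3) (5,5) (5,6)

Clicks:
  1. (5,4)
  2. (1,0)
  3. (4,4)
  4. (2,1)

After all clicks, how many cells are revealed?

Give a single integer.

Click 1 (5,4) count=3: revealed 1 new [(5,4)] -> total=1
Click 2 (1,0) count=0: revealed 34 new [(0,0) (0,1) (0,2) (0,3) (0,4) (0,5) (1,0) (1,1) (1,2) (1,3) (1,4) (1,5) (2,0) (2,1) (2,2) (2,3) (2,4) (2,5) (3,0) (3,1) (3,2) (3,3) (3,4) (4,0) (4,1) (4,2) (4,3) (4,4) (5,0) (5,1) (5,2) (6,0) (6,1) (6,2)] -> total=35
Click 3 (4,4) count=4: revealed 0 new [(none)] -> total=35
Click 4 (2,1) count=0: revealed 0 new [(none)] -> total=35

Answer: 35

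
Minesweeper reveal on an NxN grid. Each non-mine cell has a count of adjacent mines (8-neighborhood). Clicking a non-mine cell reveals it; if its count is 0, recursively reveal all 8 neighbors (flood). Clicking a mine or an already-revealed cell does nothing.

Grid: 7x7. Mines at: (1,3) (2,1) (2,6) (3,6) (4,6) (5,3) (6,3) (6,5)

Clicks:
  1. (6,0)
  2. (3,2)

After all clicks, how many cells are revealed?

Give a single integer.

Click 1 (6,0) count=0: revealed 12 new [(3,0) (3,1) (3,2) (4,0) (4,1) (4,2) (5,0) (5,1) (5,2) (6,0) (6,1) (6,2)] -> total=12
Click 2 (3,2) count=1: revealed 0 new [(none)] -> total=12

Answer: 12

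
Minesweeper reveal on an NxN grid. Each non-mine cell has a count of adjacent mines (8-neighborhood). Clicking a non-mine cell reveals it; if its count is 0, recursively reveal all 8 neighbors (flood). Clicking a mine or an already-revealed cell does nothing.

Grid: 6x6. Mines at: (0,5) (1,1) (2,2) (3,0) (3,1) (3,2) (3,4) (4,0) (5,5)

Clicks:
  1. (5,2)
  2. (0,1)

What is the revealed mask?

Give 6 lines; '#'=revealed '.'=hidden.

Click 1 (5,2) count=0: revealed 8 new [(4,1) (4,2) (4,3) (4,4) (5,1) (5,2) (5,3) (5,4)] -> total=8
Click 2 (0,1) count=1: revealed 1 new [(0,1)] -> total=9

Answer: .#....
......
......
......
.####.
.####.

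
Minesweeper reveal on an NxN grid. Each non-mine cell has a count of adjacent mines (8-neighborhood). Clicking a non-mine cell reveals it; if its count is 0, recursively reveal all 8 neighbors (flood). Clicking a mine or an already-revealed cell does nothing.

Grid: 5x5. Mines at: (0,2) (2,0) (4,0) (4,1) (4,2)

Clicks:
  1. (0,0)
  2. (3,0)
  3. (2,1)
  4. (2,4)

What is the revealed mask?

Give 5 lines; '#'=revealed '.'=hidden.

Answer: ##.##
#####
.####
#####
...##

Derivation:
Click 1 (0,0) count=0: revealed 4 new [(0,0) (0,1) (1,0) (1,1)] -> total=4
Click 2 (3,0) count=3: revealed 1 new [(3,0)] -> total=5
Click 3 (2,1) count=1: revealed 1 new [(2,1)] -> total=6
Click 4 (2,4) count=0: revealed 14 new [(0,3) (0,4) (1,2) (1,3) (1,4) (2,2) (2,3) (2,4) (3,1) (3,2) (3,3) (3,4) (4,3) (4,4)] -> total=20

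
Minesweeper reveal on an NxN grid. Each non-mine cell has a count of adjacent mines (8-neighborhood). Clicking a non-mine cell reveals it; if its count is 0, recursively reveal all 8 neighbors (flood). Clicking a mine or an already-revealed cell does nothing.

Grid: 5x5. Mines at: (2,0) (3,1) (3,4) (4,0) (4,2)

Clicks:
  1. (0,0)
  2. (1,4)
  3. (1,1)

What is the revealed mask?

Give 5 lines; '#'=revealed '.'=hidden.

Click 1 (0,0) count=0: revealed 14 new [(0,0) (0,1) (0,2) (0,3) (0,4) (1,0) (1,1) (1,2) (1,3) (1,4) (2,1) (2,2) (2,3) (2,4)] -> total=14
Click 2 (1,4) count=0: revealed 0 new [(none)] -> total=14
Click 3 (1,1) count=1: revealed 0 new [(none)] -> total=14

Answer: #####
#####
.####
.....
.....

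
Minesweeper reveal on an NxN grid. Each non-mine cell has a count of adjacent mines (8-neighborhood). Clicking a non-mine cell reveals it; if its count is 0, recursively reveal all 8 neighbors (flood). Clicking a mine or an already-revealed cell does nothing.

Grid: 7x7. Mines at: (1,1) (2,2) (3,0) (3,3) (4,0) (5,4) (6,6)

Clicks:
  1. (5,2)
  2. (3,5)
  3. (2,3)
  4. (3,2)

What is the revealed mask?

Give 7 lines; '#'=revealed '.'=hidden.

Answer: ..#####
..#####
...####
..#.###
.######
####.##
####...

Derivation:
Click 1 (5,2) count=0: revealed 11 new [(4,1) (4,2) (4,3) (5,0) (5,1) (5,2) (5,3) (6,0) (6,1) (6,2) (6,3)] -> total=11
Click 2 (3,5) count=0: revealed 22 new [(0,2) (0,3) (0,4) (0,5) (0,6) (1,2) (1,3) (1,4) (1,5) (1,6) (2,3) (2,4) (2,5) (2,6) (3,4) (3,5) (3,6) (4,4) (4,5) (4,6) (5,5) (5,6)] -> total=33
Click 3 (2,3) count=2: revealed 0 new [(none)] -> total=33
Click 4 (3,2) count=2: revealed 1 new [(3,2)] -> total=34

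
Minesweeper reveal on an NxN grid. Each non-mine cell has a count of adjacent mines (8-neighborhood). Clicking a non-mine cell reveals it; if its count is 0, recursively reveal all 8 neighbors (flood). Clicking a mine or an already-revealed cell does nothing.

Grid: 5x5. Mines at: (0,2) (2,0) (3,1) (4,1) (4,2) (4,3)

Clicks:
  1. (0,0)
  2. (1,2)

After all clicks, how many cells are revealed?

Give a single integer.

Click 1 (0,0) count=0: revealed 4 new [(0,0) (0,1) (1,0) (1,1)] -> total=4
Click 2 (1,2) count=1: revealed 1 new [(1,2)] -> total=5

Answer: 5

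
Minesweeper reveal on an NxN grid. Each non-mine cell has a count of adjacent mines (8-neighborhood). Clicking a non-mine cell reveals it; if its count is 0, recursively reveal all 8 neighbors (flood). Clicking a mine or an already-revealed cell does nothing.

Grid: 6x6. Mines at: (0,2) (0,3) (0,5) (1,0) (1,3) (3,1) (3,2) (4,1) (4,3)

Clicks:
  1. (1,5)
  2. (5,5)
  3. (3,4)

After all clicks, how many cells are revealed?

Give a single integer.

Click 1 (1,5) count=1: revealed 1 new [(1,5)] -> total=1
Click 2 (5,5) count=0: revealed 9 new [(1,4) (2,4) (2,5) (3,4) (3,5) (4,4) (4,5) (5,4) (5,5)] -> total=10
Click 3 (3,4) count=1: revealed 0 new [(none)] -> total=10

Answer: 10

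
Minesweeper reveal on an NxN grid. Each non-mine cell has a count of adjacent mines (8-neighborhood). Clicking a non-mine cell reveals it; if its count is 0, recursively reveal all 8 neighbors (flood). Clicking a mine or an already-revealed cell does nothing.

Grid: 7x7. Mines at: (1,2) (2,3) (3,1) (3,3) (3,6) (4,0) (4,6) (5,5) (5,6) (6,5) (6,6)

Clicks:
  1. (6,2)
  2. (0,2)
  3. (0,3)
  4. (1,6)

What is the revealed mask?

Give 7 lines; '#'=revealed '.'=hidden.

Click 1 (6,2) count=0: revealed 14 new [(4,1) (4,2) (4,3) (4,4) (5,0) (5,1) (5,2) (5,3) (5,4) (6,0) (6,1) (6,2) (6,3) (6,4)] -> total=14
Click 2 (0,2) count=1: revealed 1 new [(0,2)] -> total=15
Click 3 (0,3) count=1: revealed 1 new [(0,3)] -> total=16
Click 4 (1,6) count=0: revealed 10 new [(0,4) (0,5) (0,6) (1,3) (1,4) (1,5) (1,6) (2,4) (2,5) (2,6)] -> total=26

Answer: ..#####
...####
....###
.......
.####..
#####..
#####..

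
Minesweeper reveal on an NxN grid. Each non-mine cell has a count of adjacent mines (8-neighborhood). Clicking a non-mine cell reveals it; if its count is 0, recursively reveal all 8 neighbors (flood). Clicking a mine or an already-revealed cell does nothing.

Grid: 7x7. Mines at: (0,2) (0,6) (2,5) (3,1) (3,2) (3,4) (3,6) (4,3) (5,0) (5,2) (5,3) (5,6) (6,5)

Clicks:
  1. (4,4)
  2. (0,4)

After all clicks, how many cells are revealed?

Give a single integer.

Click 1 (4,4) count=3: revealed 1 new [(4,4)] -> total=1
Click 2 (0,4) count=0: revealed 6 new [(0,3) (0,4) (0,5) (1,3) (1,4) (1,5)] -> total=7

Answer: 7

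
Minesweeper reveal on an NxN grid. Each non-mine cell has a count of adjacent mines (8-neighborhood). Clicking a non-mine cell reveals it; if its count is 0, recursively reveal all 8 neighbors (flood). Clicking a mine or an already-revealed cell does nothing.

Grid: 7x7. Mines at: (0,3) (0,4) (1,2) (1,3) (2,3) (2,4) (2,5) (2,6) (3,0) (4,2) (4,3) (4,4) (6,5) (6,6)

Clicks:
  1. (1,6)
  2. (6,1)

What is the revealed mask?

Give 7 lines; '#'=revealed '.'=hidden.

Answer: .......
......#
.......
.......
##.....
#####..
#####..

Derivation:
Click 1 (1,6) count=2: revealed 1 new [(1,6)] -> total=1
Click 2 (6,1) count=0: revealed 12 new [(4,0) (4,1) (5,0) (5,1) (5,2) (5,3) (5,4) (6,0) (6,1) (6,2) (6,3) (6,4)] -> total=13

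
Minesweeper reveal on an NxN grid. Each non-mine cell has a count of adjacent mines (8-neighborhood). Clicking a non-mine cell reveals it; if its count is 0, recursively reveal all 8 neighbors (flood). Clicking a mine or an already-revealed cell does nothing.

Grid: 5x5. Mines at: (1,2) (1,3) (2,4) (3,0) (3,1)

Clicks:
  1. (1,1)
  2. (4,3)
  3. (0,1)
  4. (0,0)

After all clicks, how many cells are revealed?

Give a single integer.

Answer: 12

Derivation:
Click 1 (1,1) count=1: revealed 1 new [(1,1)] -> total=1
Click 2 (4,3) count=0: revealed 6 new [(3,2) (3,3) (3,4) (4,2) (4,3) (4,4)] -> total=7
Click 3 (0,1) count=1: revealed 1 new [(0,1)] -> total=8
Click 4 (0,0) count=0: revealed 4 new [(0,0) (1,0) (2,0) (2,1)] -> total=12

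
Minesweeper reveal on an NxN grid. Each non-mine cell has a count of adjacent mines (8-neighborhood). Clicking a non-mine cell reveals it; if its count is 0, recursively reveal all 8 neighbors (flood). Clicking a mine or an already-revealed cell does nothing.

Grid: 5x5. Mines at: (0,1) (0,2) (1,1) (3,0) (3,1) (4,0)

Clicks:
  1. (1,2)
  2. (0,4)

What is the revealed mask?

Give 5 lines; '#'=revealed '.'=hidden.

Click 1 (1,2) count=3: revealed 1 new [(1,2)] -> total=1
Click 2 (0,4) count=0: revealed 13 new [(0,3) (0,4) (1,3) (1,4) (2,2) (2,3) (2,4) (3,2) (3,3) (3,4) (4,2) (4,3) (4,4)] -> total=14

Answer: ...##
..###
..###
..###
..###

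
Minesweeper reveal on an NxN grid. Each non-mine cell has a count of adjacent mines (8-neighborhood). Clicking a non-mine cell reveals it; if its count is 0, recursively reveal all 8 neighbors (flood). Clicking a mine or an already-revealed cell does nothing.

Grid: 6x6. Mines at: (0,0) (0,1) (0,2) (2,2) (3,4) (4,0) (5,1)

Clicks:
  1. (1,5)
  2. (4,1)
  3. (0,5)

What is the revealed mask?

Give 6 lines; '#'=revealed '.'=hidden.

Click 1 (1,5) count=0: revealed 9 new [(0,3) (0,4) (0,5) (1,3) (1,4) (1,5) (2,3) (2,4) (2,5)] -> total=9
Click 2 (4,1) count=2: revealed 1 new [(4,1)] -> total=10
Click 3 (0,5) count=0: revealed 0 new [(none)] -> total=10

Answer: ...###
...###
...###
......
.#....
......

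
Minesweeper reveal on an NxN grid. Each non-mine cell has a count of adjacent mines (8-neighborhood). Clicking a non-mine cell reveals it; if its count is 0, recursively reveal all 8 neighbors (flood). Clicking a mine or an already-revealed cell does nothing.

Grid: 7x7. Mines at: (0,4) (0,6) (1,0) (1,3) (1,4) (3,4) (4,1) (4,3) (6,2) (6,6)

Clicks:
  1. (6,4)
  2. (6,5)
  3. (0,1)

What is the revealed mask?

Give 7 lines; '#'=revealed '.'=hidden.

Click 1 (6,4) count=0: revealed 6 new [(5,3) (5,4) (5,5) (6,3) (6,4) (6,5)] -> total=6
Click 2 (6,5) count=1: revealed 0 new [(none)] -> total=6
Click 3 (0,1) count=1: revealed 1 new [(0,1)] -> total=7

Answer: .#.....
.......
.......
.......
.......
...###.
...###.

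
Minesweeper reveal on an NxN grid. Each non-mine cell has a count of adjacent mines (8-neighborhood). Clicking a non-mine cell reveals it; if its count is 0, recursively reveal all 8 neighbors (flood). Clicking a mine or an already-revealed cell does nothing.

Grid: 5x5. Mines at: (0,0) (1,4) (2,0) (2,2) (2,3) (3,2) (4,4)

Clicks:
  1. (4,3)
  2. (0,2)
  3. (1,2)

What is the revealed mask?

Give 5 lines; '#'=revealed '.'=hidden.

Click 1 (4,3) count=2: revealed 1 new [(4,3)] -> total=1
Click 2 (0,2) count=0: revealed 6 new [(0,1) (0,2) (0,3) (1,1) (1,2) (1,3)] -> total=7
Click 3 (1,2) count=2: revealed 0 new [(none)] -> total=7

Answer: .###.
.###.
.....
.....
...#.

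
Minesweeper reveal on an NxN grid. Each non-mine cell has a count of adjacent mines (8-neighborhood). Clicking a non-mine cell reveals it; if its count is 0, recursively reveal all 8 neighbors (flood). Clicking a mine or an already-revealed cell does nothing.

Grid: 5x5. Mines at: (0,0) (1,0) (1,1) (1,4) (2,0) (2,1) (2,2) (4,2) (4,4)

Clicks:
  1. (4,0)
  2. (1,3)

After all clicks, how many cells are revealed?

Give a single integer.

Answer: 5

Derivation:
Click 1 (4,0) count=0: revealed 4 new [(3,0) (3,1) (4,0) (4,1)] -> total=4
Click 2 (1,3) count=2: revealed 1 new [(1,3)] -> total=5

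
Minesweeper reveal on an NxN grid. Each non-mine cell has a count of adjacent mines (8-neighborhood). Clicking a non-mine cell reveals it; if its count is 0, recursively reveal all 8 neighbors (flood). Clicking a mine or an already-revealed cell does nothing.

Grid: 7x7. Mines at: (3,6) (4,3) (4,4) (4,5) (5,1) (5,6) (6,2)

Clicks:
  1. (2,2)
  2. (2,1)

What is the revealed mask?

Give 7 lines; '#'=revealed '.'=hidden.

Answer: #######
#######
#######
######.
###....
.......
.......

Derivation:
Click 1 (2,2) count=0: revealed 30 new [(0,0) (0,1) (0,2) (0,3) (0,4) (0,5) (0,6) (1,0) (1,1) (1,2) (1,3) (1,4) (1,5) (1,6) (2,0) (2,1) (2,2) (2,3) (2,4) (2,5) (2,6) (3,0) (3,1) (3,2) (3,3) (3,4) (3,5) (4,0) (4,1) (4,2)] -> total=30
Click 2 (2,1) count=0: revealed 0 new [(none)] -> total=30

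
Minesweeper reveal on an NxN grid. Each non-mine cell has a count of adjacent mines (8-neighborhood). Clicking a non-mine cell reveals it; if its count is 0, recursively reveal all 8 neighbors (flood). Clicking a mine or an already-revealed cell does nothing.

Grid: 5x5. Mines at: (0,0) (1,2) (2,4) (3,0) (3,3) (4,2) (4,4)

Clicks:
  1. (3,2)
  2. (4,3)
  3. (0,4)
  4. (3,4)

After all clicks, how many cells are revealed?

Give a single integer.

Click 1 (3,2) count=2: revealed 1 new [(3,2)] -> total=1
Click 2 (4,3) count=3: revealed 1 new [(4,3)] -> total=2
Click 3 (0,4) count=0: revealed 4 new [(0,3) (0,4) (1,3) (1,4)] -> total=6
Click 4 (3,4) count=3: revealed 1 new [(3,4)] -> total=7

Answer: 7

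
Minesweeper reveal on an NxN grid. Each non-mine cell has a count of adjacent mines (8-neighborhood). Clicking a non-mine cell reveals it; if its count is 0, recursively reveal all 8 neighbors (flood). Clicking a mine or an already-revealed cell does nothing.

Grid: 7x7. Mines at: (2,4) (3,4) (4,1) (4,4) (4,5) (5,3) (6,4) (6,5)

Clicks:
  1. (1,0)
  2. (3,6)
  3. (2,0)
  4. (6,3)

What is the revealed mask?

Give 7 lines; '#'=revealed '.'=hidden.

Answer: #######
#######
####.##
####.##
.......
.......
...#...

Derivation:
Click 1 (1,0) count=0: revealed 26 new [(0,0) (0,1) (0,2) (0,3) (0,4) (0,5) (0,6) (1,0) (1,1) (1,2) (1,3) (1,4) (1,5) (1,6) (2,0) (2,1) (2,2) (2,3) (2,5) (2,6) (3,0) (3,1) (3,2) (3,3) (3,5) (3,6)] -> total=26
Click 2 (3,6) count=1: revealed 0 new [(none)] -> total=26
Click 3 (2,0) count=0: revealed 0 new [(none)] -> total=26
Click 4 (6,3) count=2: revealed 1 new [(6,3)] -> total=27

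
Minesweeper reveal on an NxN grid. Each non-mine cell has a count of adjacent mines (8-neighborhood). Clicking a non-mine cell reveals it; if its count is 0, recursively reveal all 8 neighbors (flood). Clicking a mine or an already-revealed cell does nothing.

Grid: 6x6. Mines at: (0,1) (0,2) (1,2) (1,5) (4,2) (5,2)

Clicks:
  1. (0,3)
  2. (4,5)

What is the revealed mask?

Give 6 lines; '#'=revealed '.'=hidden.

Click 1 (0,3) count=2: revealed 1 new [(0,3)] -> total=1
Click 2 (4,5) count=0: revealed 12 new [(2,3) (2,4) (2,5) (3,3) (3,4) (3,5) (4,3) (4,4) (4,5) (5,3) (5,4) (5,5)] -> total=13

Answer: ...#..
......
...###
...###
...###
...###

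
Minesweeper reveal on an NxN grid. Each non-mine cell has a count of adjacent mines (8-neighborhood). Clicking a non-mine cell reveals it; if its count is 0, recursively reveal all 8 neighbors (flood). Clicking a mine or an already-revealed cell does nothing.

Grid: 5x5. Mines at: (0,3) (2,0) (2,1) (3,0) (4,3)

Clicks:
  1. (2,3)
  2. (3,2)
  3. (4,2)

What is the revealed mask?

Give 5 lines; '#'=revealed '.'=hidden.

Click 1 (2,3) count=0: revealed 9 new [(1,2) (1,3) (1,4) (2,2) (2,3) (2,4) (3,2) (3,3) (3,4)] -> total=9
Click 2 (3,2) count=2: revealed 0 new [(none)] -> total=9
Click 3 (4,2) count=1: revealed 1 new [(4,2)] -> total=10

Answer: .....
..###
..###
..###
..#..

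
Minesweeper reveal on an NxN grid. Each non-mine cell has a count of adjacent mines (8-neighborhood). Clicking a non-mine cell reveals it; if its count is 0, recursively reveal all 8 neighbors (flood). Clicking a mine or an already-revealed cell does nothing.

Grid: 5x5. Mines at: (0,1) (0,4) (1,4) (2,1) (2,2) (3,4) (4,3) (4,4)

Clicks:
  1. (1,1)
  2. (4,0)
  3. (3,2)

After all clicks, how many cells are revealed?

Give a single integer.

Answer: 7

Derivation:
Click 1 (1,1) count=3: revealed 1 new [(1,1)] -> total=1
Click 2 (4,0) count=0: revealed 6 new [(3,0) (3,1) (3,2) (4,0) (4,1) (4,2)] -> total=7
Click 3 (3,2) count=3: revealed 0 new [(none)] -> total=7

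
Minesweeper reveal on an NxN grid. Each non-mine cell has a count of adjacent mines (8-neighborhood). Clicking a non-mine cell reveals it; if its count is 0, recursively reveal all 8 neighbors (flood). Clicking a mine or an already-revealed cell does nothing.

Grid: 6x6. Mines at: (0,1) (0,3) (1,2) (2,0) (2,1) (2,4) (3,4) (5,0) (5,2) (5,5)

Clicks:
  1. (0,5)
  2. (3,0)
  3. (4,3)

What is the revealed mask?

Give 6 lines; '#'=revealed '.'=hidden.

Answer: ....##
....##
......
#.....
...#..
......

Derivation:
Click 1 (0,5) count=0: revealed 4 new [(0,4) (0,5) (1,4) (1,5)] -> total=4
Click 2 (3,0) count=2: revealed 1 new [(3,0)] -> total=5
Click 3 (4,3) count=2: revealed 1 new [(4,3)] -> total=6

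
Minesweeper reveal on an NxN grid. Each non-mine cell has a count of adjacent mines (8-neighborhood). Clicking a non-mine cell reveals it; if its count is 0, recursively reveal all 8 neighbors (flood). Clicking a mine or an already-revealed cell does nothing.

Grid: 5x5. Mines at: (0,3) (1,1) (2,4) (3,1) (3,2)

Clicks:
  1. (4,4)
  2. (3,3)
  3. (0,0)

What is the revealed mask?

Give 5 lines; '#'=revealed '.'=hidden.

Click 1 (4,4) count=0: revealed 4 new [(3,3) (3,4) (4,3) (4,4)] -> total=4
Click 2 (3,3) count=2: revealed 0 new [(none)] -> total=4
Click 3 (0,0) count=1: revealed 1 new [(0,0)] -> total=5

Answer: #....
.....
.....
...##
...##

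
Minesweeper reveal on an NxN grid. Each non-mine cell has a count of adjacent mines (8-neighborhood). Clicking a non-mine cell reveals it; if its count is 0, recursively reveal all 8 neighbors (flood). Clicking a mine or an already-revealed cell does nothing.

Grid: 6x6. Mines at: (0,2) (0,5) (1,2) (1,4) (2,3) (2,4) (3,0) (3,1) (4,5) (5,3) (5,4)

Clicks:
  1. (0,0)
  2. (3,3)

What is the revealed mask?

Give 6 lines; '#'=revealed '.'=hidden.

Answer: ##....
##....
##....
...#..
......
......

Derivation:
Click 1 (0,0) count=0: revealed 6 new [(0,0) (0,1) (1,0) (1,1) (2,0) (2,1)] -> total=6
Click 2 (3,3) count=2: revealed 1 new [(3,3)] -> total=7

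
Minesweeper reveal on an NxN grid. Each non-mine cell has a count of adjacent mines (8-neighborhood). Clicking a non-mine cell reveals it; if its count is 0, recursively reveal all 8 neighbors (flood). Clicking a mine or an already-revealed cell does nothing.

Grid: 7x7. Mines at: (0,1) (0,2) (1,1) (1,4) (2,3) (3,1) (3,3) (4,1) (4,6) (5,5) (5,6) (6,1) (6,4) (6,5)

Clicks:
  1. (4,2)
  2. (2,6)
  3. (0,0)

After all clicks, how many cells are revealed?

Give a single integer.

Answer: 10

Derivation:
Click 1 (4,2) count=3: revealed 1 new [(4,2)] -> total=1
Click 2 (2,6) count=0: revealed 8 new [(0,5) (0,6) (1,5) (1,6) (2,5) (2,6) (3,5) (3,6)] -> total=9
Click 3 (0,0) count=2: revealed 1 new [(0,0)] -> total=10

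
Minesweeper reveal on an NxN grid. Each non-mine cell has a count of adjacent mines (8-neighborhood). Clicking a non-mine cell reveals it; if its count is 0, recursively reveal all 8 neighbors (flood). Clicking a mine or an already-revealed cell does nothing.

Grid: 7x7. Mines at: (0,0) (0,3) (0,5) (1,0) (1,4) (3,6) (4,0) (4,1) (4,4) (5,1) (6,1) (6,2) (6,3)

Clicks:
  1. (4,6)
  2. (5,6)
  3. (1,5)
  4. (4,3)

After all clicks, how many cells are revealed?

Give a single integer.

Click 1 (4,6) count=1: revealed 1 new [(4,6)] -> total=1
Click 2 (5,6) count=0: revealed 7 new [(4,5) (5,4) (5,5) (5,6) (6,4) (6,5) (6,6)] -> total=8
Click 3 (1,5) count=2: revealed 1 new [(1,5)] -> total=9
Click 4 (4,3) count=1: revealed 1 new [(4,3)] -> total=10

Answer: 10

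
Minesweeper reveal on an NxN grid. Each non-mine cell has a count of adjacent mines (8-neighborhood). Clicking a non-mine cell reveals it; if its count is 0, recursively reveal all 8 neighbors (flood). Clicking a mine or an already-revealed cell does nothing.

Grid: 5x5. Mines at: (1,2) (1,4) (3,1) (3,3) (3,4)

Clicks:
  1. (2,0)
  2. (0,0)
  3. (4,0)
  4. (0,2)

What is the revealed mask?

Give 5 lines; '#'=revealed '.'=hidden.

Answer: ###..
##...
##...
.....
#....

Derivation:
Click 1 (2,0) count=1: revealed 1 new [(2,0)] -> total=1
Click 2 (0,0) count=0: revealed 5 new [(0,0) (0,1) (1,0) (1,1) (2,1)] -> total=6
Click 3 (4,0) count=1: revealed 1 new [(4,0)] -> total=7
Click 4 (0,2) count=1: revealed 1 new [(0,2)] -> total=8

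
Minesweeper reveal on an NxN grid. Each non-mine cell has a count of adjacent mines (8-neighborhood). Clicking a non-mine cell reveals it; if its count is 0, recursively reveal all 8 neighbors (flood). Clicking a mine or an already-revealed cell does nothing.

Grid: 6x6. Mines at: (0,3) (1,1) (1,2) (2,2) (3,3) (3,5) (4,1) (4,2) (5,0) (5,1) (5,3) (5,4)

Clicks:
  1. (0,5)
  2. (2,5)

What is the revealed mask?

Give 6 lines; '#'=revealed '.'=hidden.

Answer: ....##
....##
....##
......
......
......

Derivation:
Click 1 (0,5) count=0: revealed 6 new [(0,4) (0,5) (1,4) (1,5) (2,4) (2,5)] -> total=6
Click 2 (2,5) count=1: revealed 0 new [(none)] -> total=6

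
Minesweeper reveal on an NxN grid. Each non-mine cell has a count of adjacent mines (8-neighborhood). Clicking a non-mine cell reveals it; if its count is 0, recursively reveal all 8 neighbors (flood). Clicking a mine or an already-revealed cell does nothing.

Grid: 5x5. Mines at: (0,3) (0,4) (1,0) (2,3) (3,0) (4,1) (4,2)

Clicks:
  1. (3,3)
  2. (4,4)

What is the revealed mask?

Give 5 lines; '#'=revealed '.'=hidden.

Click 1 (3,3) count=2: revealed 1 new [(3,3)] -> total=1
Click 2 (4,4) count=0: revealed 3 new [(3,4) (4,3) (4,4)] -> total=4

Answer: .....
.....
.....
...##
...##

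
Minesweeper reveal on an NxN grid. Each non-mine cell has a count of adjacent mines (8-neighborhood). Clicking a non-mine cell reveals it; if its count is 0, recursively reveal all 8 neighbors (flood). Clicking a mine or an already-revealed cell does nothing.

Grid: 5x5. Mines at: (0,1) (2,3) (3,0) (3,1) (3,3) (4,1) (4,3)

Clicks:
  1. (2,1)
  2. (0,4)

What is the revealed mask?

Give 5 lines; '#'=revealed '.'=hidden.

Answer: ..###
..###
.#...
.....
.....

Derivation:
Click 1 (2,1) count=2: revealed 1 new [(2,1)] -> total=1
Click 2 (0,4) count=0: revealed 6 new [(0,2) (0,3) (0,4) (1,2) (1,3) (1,4)] -> total=7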